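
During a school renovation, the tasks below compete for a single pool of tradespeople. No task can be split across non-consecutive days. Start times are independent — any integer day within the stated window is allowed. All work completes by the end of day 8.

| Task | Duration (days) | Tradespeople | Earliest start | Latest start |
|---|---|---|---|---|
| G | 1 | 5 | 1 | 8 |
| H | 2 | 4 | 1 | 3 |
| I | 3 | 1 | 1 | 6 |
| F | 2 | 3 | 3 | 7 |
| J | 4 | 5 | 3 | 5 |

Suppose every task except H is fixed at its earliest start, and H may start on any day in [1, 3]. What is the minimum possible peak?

10

H@1: d1:10  d2:5  d3:9  d4:8  d5:5  d6:5  d7:0  d8:0 → peak 10
H@2: d1:6  d2:5  d3:13  d4:8  d5:5  d6:5  d7:0  d8:0 → peak 13
H@3: d1:6  d2:1  d3:13  d4:12  d5:5  d6:5  d7:0  d8:0 → peak 13
Best is H@1, peak 10.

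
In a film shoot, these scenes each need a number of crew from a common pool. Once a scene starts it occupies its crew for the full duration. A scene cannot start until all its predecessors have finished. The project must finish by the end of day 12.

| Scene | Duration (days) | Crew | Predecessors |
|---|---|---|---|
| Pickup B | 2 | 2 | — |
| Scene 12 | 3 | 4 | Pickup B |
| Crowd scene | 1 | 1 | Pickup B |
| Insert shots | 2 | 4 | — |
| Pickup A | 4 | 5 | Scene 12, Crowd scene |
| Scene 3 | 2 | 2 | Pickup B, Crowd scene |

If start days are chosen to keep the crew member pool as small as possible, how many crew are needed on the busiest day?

Schedule Pickup B@1, Scene 12@3, Crowd scene@3, Insert shots@1, Pickup A@6, Scene 3@4: d1:6  d2:6  d3:5  d4:6  d5:6  d6:5  d7:5  d8:5  d9:5  d10:0  d11:0  d12:0 — peak 6.

6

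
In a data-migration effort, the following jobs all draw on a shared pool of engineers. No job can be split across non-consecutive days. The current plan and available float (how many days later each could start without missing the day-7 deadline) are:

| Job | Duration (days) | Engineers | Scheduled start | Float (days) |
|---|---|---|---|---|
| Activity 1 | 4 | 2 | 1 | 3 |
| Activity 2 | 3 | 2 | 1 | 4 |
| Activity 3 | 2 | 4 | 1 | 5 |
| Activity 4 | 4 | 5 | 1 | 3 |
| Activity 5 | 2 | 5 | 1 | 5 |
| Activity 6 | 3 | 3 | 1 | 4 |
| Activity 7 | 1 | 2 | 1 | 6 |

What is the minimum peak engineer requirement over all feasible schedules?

10

Early-start (Activity 1@1, Activity 2@1, Activity 3@1, Activity 4@1, Activity 5@1, Activity 6@1, Activity 7@1) gives peak 23: d1:23  d2:21  d3:12  d4:7  d5:0  d6:0  d7:0.
Shift Activity 4→4, Activity 5→6, Activity 6→3.
Schedule Activity 1@1, Activity 2@1, Activity 3@1, Activity 4@4, Activity 5@6, Activity 6@3, Activity 7@1: d1:10  d2:8  d3:7  d4:10  d5:8  d6:10  d7:10 — peak 10.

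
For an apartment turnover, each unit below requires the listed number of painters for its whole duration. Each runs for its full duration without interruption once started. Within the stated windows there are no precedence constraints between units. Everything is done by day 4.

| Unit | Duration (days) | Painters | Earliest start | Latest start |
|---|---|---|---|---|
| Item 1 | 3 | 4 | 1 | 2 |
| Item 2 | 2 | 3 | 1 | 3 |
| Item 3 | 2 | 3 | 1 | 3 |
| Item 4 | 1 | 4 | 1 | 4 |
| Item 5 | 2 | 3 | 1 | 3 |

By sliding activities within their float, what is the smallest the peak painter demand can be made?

10

Early-start (Item 1@1, Item 2@1, Item 3@1, Item 4@1, Item 5@1) gives peak 17: d1:17  d2:13  d3:4  d4:0.
Shift Item 4→4, Item 5→3.
Schedule Item 1@1, Item 2@1, Item 3@1, Item 4@4, Item 5@3: d1:10  d2:10  d3:7  d4:7 — peak 10.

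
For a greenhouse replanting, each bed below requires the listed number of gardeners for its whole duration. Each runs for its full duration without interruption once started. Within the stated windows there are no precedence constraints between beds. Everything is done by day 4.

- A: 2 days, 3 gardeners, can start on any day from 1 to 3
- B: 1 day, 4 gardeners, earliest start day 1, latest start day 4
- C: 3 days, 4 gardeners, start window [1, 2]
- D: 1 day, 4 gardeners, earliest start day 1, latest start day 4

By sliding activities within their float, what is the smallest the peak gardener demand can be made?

8

Early-start (A@1, B@1, C@1, D@1) gives peak 15: d1:15  d2:7  d3:4  d4:0.
Shift C→2, D→3.
Schedule A@1, B@1, C@2, D@3: d1:7  d2:7  d3:8  d4:4 — peak 8.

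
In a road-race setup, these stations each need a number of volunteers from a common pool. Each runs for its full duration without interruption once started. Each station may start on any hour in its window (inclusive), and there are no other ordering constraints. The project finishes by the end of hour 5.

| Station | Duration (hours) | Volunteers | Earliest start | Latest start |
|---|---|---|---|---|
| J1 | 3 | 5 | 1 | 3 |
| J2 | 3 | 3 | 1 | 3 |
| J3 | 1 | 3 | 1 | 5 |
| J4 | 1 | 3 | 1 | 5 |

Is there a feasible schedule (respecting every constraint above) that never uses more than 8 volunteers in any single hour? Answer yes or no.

Schedule J1@1, J2@1, J3@4, J4@4: h1:8  h2:8  h3:8  h4:6  h5:0 — peak 8 ≤ 8.

yes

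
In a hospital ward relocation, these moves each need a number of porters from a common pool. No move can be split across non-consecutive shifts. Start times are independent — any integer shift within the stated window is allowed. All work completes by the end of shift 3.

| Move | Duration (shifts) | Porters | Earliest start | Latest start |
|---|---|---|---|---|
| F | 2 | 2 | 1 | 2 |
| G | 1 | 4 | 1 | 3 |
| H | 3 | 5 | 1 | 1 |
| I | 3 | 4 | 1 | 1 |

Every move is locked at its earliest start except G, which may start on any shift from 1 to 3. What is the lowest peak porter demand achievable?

G@1: s1:15  s2:11  s3:9 → peak 15
G@2: s1:11  s2:15  s3:9 → peak 15
G@3: s1:11  s2:11  s3:13 → peak 13
Best is G@3, peak 13.

13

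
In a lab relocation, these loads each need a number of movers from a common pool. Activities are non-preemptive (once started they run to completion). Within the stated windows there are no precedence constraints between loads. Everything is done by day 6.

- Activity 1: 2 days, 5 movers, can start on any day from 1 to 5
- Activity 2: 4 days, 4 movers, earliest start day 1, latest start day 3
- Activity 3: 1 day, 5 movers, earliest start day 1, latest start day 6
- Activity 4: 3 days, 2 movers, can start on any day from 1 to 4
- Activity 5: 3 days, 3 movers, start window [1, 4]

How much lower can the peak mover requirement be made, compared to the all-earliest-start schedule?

Early-start peak: d1:19  d2:14  d3:9  d4:4  d5:0  d6:0 ⇒ 19.
Leveled (Activity 1@1, Activity 2@1, Activity 3@3, Activity 4@4, Activity 5@4): d1:9  d2:9  d3:9  d4:9  d5:5  d6:5 ⇒ 9.
Reduction 19 − 9 = 10.

10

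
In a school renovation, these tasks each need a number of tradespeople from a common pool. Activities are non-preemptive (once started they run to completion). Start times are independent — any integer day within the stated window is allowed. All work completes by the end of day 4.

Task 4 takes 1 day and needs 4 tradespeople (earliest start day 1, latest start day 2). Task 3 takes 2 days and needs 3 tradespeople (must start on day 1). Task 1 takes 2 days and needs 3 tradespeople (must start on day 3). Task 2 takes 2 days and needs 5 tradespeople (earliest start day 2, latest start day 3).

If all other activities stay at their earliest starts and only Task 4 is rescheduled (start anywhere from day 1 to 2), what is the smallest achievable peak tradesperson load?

8

Task 4@1: d1:7  d2:8  d3:8  d4:3 → peak 8
Task 4@2: d1:3  d2:12  d3:8  d4:3 → peak 12
Best is Task 4@1, peak 8.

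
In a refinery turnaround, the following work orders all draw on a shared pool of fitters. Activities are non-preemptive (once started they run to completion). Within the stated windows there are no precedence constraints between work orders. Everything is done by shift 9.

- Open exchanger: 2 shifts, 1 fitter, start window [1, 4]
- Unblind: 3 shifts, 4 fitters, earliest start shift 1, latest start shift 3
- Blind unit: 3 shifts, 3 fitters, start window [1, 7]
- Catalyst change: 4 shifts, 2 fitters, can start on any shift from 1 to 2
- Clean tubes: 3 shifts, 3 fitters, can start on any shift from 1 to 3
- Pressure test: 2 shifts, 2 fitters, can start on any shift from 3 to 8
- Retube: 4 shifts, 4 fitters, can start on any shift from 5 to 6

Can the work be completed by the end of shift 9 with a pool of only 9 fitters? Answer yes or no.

yes

Schedule Open exchanger@1, Unblind@1, Blind unit@4, Catalyst change@1, Clean tubes@3, Pressure test@5, Retube@6: s1:7  s2:7  s3:9  s4:8  s5:8  s6:9  s7:4  s8:4  s9:4 — peak 9 ≤ 9.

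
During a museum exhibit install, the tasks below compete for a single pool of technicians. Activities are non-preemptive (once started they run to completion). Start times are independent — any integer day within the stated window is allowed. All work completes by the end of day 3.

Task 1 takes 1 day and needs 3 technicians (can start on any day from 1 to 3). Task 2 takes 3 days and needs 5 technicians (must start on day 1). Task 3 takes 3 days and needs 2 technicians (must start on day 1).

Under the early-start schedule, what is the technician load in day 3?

At early start, day 3 has: Task 2, Task 3.
Demand: 5 + 2 = 7.

7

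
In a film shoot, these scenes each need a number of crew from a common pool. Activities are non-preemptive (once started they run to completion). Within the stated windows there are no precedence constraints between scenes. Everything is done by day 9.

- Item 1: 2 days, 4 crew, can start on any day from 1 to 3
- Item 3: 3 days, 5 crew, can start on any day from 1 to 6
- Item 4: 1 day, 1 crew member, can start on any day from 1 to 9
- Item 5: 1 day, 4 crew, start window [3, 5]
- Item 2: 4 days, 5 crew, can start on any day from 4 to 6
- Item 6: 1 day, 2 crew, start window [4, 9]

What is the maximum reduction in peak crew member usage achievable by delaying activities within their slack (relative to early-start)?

Early-start peak: d1:10  d2:9  d3:9  d4:7  d5:5  d6:5  d7:5  d8:0  d9:0 ⇒ 10.
Leveled (Item 1@1, Item 3@1, Item 4@3, Item 5@4, Item 2@4, Item 6@5): d1:9  d2:9  d3:6  d4:9  d5:7  d6:5  d7:5  d8:0  d9:0 ⇒ 9.
Reduction 10 − 9 = 1.

1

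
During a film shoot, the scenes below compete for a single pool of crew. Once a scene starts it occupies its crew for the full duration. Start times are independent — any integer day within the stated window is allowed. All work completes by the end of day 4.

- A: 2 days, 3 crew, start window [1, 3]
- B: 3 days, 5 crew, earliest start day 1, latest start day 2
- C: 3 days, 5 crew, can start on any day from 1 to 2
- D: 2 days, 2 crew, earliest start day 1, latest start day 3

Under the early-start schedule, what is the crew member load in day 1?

15

At early start, day 1 has: A, B, C, D.
Demand: 3 + 5 + 5 + 2 = 15.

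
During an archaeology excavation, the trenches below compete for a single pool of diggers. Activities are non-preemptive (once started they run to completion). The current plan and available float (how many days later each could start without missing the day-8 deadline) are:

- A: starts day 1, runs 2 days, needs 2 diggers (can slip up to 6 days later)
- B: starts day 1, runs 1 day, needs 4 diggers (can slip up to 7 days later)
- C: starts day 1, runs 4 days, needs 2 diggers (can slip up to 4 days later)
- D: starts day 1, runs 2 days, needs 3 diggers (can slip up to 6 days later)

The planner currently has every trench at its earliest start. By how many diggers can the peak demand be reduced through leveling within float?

Early-start peak: d1:11  d2:7  d3:2  d4:2  d5:0  d6:0  d7:0  d8:0 ⇒ 11.
Leveled (A@1, B@5, C@1, D@6): d1:4  d2:4  d3:2  d4:2  d5:4  d6:3  d7:3  d8:0 ⇒ 4.
Reduction 11 − 4 = 7.

7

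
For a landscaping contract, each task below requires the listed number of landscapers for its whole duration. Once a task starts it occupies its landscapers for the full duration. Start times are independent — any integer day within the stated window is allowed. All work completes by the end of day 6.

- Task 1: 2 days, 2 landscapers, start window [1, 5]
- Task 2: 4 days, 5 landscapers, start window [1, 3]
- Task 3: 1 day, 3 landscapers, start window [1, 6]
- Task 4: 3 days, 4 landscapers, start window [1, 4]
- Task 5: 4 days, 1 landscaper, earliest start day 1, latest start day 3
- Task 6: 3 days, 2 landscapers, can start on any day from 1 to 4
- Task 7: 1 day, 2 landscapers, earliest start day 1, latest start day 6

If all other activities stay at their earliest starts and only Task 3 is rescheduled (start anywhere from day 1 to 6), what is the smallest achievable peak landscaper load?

16

Task 3@1: d1:19  d2:14  d3:12  d4:6  d5:0  d6:0 → peak 19
Task 3@2: d1:16  d2:17  d3:12  d4:6  d5:0  d6:0 → peak 17
Task 3@3: d1:16  d2:14  d3:15  d4:6  d5:0  d6:0 → peak 16
Task 3@4: d1:16  d2:14  d3:12  d4:9  d5:0  d6:0 → peak 16
Task 3@5: d1:16  d2:14  d3:12  d4:6  d5:3  d6:0 → peak 16
Task 3@6: d1:16  d2:14  d3:12  d4:6  d5:0  d6:3 → peak 16
Best is Task 3@3, peak 16.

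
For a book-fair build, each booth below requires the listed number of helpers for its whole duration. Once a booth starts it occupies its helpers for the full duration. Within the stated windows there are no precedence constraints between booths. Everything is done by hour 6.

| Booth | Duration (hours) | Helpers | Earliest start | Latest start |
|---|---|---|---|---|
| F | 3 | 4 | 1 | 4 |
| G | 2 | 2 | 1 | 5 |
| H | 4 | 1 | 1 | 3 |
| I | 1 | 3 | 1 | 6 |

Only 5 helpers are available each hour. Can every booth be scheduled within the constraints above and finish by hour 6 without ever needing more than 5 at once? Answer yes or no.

Schedule F@1, G@4, H@1, I@5: h1:5  h2:5  h3:5  h4:3  h5:5  h6:0 — peak 5 ≤ 5.

yes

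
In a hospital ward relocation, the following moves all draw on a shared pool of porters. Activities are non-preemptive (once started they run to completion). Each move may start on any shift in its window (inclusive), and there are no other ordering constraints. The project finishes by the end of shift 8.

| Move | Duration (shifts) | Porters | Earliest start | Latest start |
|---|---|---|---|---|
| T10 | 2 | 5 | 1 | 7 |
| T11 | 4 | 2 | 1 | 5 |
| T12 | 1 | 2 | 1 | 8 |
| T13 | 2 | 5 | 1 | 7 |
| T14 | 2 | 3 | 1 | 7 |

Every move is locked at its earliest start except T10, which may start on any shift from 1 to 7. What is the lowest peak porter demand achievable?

T10@1: s1:17  s2:15  s3:2  s4:2  s5:0  s6:0  s7:0  s8:0 → peak 17
T10@2: s1:12  s2:15  s3:7  s4:2  s5:0  s6:0  s7:0  s8:0 → peak 15
T10@3: s1:12  s2:10  s3:7  s4:7  s5:0  s6:0  s7:0  s8:0 → peak 12
T10@4: s1:12  s2:10  s3:2  s4:7  s5:5  s6:0  s7:0  s8:0 → peak 12
T10@5: s1:12  s2:10  s3:2  s4:2  s5:5  s6:5  s7:0  s8:0 → peak 12
T10@6: s1:12  s2:10  s3:2  s4:2  s5:0  s6:5  s7:5  s8:0 → peak 12
T10@7: s1:12  s2:10  s3:2  s4:2  s5:0  s6:0  s7:5  s8:5 → peak 12
Best is T10@3, peak 12.

12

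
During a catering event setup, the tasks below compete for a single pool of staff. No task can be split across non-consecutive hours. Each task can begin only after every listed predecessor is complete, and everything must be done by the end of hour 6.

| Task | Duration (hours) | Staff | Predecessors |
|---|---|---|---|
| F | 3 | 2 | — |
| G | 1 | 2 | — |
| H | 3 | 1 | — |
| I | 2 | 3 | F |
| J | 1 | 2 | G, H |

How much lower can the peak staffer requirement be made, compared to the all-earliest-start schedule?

1

Early-start peak: h1:5  h2:3  h3:3  h4:5  h5:3  h6:0 ⇒ 5.
Leveled (F@1, G@1, H@2, I@4, J@6): h1:4  h2:3  h3:3  h4:4  h5:3  h6:2 ⇒ 4.
Reduction 5 − 4 = 1.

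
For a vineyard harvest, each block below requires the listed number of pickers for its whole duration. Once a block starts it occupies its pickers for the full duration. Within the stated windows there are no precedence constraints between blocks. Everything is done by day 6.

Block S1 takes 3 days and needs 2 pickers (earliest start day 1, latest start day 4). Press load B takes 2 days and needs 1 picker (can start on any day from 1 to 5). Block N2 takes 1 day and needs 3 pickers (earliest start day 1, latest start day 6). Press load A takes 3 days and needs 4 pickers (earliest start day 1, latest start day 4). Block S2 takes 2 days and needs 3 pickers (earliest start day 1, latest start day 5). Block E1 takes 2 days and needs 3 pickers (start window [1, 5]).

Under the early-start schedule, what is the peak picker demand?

Early-start schedule: Block S1@1, Press load B@1, Block N2@1, Press load A@1, Block S2@1, Block E1@1.
Load per day: day 1: 16, day 2: 13, day 3: 6, day 4: 0, day 5: 0, day 6: 0.
Peak is 16.

16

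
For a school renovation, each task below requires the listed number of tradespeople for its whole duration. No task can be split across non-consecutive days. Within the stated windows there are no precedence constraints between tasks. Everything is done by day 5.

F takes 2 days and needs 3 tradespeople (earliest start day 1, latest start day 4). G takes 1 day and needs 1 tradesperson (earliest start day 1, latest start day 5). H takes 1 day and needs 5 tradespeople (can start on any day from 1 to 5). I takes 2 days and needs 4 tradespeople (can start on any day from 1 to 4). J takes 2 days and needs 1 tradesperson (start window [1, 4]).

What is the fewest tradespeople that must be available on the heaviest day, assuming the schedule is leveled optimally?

5

Early-start (F@1, G@1, H@1, I@1, J@1) gives peak 14: d1:14  d2:8  d3:0  d4:0  d5:0.
Shift H→3, I→4.
Schedule F@1, G@1, H@3, I@4, J@1: d1:5  d2:4  d3:5  d4:4  d5:4 — peak 5.
Total tradesperson-days = 22 over 5 days ⇒ peak ≥ ⌈22/5⌉ = 5, so 5 is optimal.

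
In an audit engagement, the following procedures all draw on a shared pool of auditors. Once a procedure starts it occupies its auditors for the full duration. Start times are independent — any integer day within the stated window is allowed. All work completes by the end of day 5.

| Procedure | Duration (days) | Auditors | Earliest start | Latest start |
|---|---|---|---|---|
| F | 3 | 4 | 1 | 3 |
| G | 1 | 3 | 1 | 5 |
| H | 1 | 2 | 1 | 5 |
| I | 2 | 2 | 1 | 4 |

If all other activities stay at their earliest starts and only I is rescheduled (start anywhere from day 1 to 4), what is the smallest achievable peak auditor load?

I@1: d1:11  d2:6  d3:4  d4:0  d5:0 → peak 11
I@2: d1:9  d2:6  d3:6  d4:0  d5:0 → peak 9
I@3: d1:9  d2:4  d3:6  d4:2  d5:0 → peak 9
I@4: d1:9  d2:4  d3:4  d4:2  d5:2 → peak 9
Best is I@2, peak 9.

9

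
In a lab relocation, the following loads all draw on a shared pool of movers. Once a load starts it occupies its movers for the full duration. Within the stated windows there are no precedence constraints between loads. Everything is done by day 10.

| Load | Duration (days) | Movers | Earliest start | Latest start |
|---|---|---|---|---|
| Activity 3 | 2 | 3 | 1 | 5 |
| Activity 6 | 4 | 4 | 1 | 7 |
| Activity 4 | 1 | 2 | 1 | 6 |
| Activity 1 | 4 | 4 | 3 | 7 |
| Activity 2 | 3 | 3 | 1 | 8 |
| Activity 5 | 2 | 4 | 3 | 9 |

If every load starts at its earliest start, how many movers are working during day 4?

12

At early start, day 4 has: Activity 6, Activity 1, Activity 5.
Demand: 4 + 4 + 4 = 12.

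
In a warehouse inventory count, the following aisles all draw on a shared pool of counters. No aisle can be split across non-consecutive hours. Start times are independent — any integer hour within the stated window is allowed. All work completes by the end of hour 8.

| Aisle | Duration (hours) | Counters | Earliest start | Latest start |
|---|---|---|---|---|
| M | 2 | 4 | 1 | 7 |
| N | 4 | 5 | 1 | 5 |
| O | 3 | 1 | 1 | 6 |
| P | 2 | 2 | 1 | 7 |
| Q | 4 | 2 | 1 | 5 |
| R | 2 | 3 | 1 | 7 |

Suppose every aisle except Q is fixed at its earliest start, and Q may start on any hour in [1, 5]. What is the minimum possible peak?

15

Q@1: h1:17  h2:17  h3:8  h4:7  h5:0  h6:0  h7:0  h8:0 → peak 17
Q@2: h1:15  h2:17  h3:8  h4:7  h5:2  h6:0  h7:0  h8:0 → peak 17
Q@3: h1:15  h2:15  h3:8  h4:7  h5:2  h6:2  h7:0  h8:0 → peak 15
Q@4: h1:15  h2:15  h3:6  h4:7  h5:2  h6:2  h7:2  h8:0 → peak 15
Q@5: h1:15  h2:15  h3:6  h4:5  h5:2  h6:2  h7:2  h8:2 → peak 15
Best is Q@3, peak 15.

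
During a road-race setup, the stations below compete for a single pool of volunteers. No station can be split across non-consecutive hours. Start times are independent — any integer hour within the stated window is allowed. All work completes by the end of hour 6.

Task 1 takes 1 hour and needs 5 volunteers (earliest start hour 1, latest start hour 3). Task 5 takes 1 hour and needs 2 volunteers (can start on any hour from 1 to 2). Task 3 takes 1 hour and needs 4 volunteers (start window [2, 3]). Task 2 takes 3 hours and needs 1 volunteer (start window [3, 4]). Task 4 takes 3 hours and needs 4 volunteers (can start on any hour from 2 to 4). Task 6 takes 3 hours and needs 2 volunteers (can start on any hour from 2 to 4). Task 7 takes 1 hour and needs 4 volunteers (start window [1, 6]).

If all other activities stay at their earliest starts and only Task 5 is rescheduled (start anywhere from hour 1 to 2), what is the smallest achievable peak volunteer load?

Task 5@1: h1:11  h2:10  h3:7  h4:7  h5:1  h6:0 → peak 11
Task 5@2: h1:9  h2:12  h3:7  h4:7  h5:1  h6:0 → peak 12
Best is Task 5@1, peak 11.

11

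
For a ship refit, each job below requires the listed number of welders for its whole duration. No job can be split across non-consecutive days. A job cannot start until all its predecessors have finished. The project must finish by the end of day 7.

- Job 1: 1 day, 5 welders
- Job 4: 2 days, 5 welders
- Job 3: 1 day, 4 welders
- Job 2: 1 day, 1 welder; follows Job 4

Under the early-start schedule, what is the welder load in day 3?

At early start, day 3 has: Job 2.
Demand: 1 = 1.

1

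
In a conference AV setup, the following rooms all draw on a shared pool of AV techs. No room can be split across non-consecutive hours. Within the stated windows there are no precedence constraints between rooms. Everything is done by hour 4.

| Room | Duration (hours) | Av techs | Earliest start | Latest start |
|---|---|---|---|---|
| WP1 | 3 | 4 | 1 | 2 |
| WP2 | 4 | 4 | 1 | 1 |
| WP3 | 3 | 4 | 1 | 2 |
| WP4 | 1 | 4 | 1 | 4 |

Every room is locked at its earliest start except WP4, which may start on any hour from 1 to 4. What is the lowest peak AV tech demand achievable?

12

WP4@1: h1:16  h2:12  h3:12  h4:4 → peak 16
WP4@2: h1:12  h2:16  h3:12  h4:4 → peak 16
WP4@3: h1:12  h2:12  h3:16  h4:4 → peak 16
WP4@4: h1:12  h2:12  h3:12  h4:8 → peak 12
Best is WP4@4, peak 12.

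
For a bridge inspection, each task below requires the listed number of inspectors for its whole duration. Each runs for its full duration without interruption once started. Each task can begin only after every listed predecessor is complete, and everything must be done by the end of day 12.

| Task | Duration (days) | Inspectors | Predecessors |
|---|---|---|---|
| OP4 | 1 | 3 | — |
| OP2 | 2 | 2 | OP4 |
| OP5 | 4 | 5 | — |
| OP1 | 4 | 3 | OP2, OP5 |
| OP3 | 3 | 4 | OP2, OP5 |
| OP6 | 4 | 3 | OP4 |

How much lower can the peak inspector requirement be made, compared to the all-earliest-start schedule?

Early-start peak: d1:8  d2:10  d3:10  d4:8  d5:10  d6:7  d7:7  d8:3  d9:0  d10:0  d11:0  d12:0 ⇒ 10.
Leveled (OP4@1, OP2@2, OP5@2, OP1@6, OP3@6, OP6@9): d1:3  d2:7  d3:7  d4:5  d5:5  d6:7  d7:7  d8:7  d9:6  d10:3  d11:3  d12:3 ⇒ 7.
Reduction 10 − 7 = 3.

3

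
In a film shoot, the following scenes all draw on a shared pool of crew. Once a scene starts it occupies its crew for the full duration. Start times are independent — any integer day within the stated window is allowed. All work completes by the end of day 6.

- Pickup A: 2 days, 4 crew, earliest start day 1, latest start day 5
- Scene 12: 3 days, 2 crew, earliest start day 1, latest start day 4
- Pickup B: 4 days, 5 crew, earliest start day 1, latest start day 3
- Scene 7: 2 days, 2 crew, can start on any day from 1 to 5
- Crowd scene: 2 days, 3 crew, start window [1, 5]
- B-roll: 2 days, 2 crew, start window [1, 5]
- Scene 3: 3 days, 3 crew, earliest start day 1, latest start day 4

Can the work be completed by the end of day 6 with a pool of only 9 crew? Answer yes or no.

no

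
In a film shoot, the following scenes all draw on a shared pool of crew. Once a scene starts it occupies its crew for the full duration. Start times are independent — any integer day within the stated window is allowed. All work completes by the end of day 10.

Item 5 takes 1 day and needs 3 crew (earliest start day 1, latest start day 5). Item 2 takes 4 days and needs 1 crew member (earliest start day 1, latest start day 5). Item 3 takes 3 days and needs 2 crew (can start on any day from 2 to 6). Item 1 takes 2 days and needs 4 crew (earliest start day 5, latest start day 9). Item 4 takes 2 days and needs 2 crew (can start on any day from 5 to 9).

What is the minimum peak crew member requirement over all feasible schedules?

4

Early-start (Item 5@1, Item 2@1, Item 3@2, Item 1@5, Item 4@5) gives peak 6: d1:4  d2:3  d3:3  d4:3  d5:6  d6:6  d7:0  d8:0  d9:0  d10:0.
Shift Item 4→7.
Schedule Item 5@1, Item 2@1, Item 3@2, Item 1@5, Item 4@7: d1:4  d2:3  d3:3  d4:3  d5:4  d6:4  d7:2  d8:2  d9:0  d10:0 — peak 4.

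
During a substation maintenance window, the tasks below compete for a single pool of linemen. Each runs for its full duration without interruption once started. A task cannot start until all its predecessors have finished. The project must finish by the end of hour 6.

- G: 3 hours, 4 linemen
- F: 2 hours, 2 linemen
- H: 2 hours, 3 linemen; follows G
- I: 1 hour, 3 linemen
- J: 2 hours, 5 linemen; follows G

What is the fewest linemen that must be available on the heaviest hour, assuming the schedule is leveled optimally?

8

Early-start (G@1, F@1, H@4, I@1, J@4) gives peak 9: h1:9  h2:6  h3:4  h4:8  h5:8  h6:0.
Shift I→3.
Schedule G@1, F@1, H@4, I@3, J@4: h1:6  h2:6  h3:7  h4:8  h5:8  h6:0 — peak 8.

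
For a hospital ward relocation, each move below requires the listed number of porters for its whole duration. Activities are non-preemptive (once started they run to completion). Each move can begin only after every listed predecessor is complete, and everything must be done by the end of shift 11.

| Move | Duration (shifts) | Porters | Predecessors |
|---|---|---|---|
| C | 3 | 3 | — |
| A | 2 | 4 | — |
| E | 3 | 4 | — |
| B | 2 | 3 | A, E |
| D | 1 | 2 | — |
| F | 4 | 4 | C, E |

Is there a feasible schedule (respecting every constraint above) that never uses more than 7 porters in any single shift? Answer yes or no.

yes

Schedule C@1, A@1, E@3, B@6, D@4, F@6: s1:7  s2:7  s3:7  s4:6  s5:4  s6:7  s7:7  s8:4  s9:4  s10:0  s11:0 — peak 7 ≤ 7.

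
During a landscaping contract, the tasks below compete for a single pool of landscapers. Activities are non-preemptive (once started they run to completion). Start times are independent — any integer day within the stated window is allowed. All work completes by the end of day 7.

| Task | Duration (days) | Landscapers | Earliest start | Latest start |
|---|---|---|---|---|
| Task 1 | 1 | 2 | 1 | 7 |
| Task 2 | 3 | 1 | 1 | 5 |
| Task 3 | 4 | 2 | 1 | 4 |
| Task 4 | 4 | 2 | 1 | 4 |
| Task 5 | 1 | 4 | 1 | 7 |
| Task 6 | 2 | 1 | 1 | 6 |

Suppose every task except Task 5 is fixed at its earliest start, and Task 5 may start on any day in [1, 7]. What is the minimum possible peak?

8

Task 5@1: d1:12  d2:6  d3:5  d4:4  d5:0  d6:0  d7:0 → peak 12
Task 5@2: d1:8  d2:10  d3:5  d4:4  d5:0  d6:0  d7:0 → peak 10
Task 5@3: d1:8  d2:6  d3:9  d4:4  d5:0  d6:0  d7:0 → peak 9
Task 5@4: d1:8  d2:6  d3:5  d4:8  d5:0  d6:0  d7:0 → peak 8
Task 5@5: d1:8  d2:6  d3:5  d4:4  d5:4  d6:0  d7:0 → peak 8
Task 5@6: d1:8  d2:6  d3:5  d4:4  d5:0  d6:4  d7:0 → peak 8
Task 5@7: d1:8  d2:6  d3:5  d4:4  d5:0  d6:0  d7:4 → peak 8
Best is Task 5@4, peak 8.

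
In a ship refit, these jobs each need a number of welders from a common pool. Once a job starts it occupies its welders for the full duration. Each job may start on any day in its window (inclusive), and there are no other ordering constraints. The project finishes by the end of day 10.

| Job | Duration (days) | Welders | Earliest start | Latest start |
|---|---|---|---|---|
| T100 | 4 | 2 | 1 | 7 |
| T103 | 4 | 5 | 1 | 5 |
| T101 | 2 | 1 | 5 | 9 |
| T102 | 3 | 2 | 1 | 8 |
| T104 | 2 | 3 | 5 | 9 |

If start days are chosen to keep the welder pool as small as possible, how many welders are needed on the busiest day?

5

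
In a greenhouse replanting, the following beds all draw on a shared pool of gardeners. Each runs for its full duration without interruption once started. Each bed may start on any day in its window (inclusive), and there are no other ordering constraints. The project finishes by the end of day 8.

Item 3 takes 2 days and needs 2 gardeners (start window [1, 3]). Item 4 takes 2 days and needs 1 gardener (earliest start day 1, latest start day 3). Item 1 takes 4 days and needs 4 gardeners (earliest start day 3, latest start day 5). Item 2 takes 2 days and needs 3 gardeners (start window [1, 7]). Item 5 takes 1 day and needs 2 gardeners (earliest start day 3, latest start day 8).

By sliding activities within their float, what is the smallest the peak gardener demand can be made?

Early-start (Item 3@1, Item 4@1, Item 1@3, Item 2@1, Item 5@3) gives peak 6: d1:6  d2:6  d3:6  d4:4  d5:4  d6:4  d7:0  d8:0.
Shift Item 3→3, Item 1→5.
Schedule Item 3@3, Item 4@1, Item 1@5, Item 2@1, Item 5@3: d1:4  d2:4  d3:4  d4:2  d5:4  d6:4  d7:4  d8:4 — peak 4.
Total gardener-days = 30 over 8 days ⇒ peak ≥ ⌈30/8⌉ = 4, so 4 is optimal.

4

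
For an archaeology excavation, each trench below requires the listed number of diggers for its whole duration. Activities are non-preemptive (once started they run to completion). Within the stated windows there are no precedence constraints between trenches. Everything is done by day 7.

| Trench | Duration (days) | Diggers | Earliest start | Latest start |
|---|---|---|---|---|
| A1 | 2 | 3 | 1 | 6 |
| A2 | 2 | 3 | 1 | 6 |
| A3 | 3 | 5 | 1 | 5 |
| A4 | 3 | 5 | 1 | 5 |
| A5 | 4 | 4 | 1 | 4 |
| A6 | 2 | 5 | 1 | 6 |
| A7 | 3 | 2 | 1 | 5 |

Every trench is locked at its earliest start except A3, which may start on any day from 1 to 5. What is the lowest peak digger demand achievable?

22

A3@1: d1:27  d2:27  d3:16  d4:4  d5:0  d6:0  d7:0 → peak 27
A3@2: d1:22  d2:27  d3:16  d4:9  d5:0  d6:0  d7:0 → peak 27
A3@3: d1:22  d2:22  d3:16  d4:9  d5:5  d6:0  d7:0 → peak 22
A3@4: d1:22  d2:22  d3:11  d4:9  d5:5  d6:5  d7:0 → peak 22
A3@5: d1:22  d2:22  d3:11  d4:4  d5:5  d6:5  d7:5 → peak 22
Best is A3@3, peak 22.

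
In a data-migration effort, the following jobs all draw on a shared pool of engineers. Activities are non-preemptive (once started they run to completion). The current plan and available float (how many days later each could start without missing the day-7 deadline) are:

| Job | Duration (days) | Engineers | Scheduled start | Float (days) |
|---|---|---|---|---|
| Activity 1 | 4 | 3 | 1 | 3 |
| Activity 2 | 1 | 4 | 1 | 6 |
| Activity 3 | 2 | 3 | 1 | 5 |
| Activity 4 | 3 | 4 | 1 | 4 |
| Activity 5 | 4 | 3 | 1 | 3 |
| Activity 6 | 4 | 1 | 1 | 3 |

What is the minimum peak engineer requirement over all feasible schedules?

Early-start (Activity 1@1, Activity 2@1, Activity 3@1, Activity 4@1, Activity 5@1, Activity 6@1) gives peak 18: d1:18  d2:14  d3:11  d4:7  d5:0  d6:0  d7:0.
Shift Activity 3→2, Activity 4→5, Activity 5→4.
Schedule Activity 1@1, Activity 2@1, Activity 3@2, Activity 4@5, Activity 5@4, Activity 6@1: d1:8  d2:7  d3:7  d4:7  d5:7  d6:7  d7:7 — peak 8.
Total engineer-days = 50 over 7 days ⇒ peak ≥ ⌈50/7⌉ = 8, so 8 is optimal.

8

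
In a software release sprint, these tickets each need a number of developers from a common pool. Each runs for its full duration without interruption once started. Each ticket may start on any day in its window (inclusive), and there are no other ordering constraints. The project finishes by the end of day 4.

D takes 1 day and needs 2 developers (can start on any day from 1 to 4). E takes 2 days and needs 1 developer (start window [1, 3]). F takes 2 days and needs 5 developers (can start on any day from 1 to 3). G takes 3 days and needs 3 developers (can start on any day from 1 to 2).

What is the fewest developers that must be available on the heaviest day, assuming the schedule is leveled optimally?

8

Early-start (D@1, E@1, F@1, G@1) gives peak 11: d1:11  d2:9  d3:3  d4:0.
Shift F→3.
Schedule D@1, E@1, F@3, G@1: d1:6  d2:4  d3:8  d4:5 — peak 8.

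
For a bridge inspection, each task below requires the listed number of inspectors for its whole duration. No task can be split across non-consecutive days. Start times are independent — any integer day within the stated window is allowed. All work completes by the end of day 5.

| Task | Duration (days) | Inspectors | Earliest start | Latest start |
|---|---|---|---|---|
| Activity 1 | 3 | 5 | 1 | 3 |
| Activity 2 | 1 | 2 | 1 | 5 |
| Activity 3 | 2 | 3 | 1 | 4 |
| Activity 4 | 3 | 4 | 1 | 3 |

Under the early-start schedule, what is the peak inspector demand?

14

Early-start schedule: Activity 1@1, Activity 2@1, Activity 3@1, Activity 4@1.
Load per day: day 1: 14, day 2: 12, day 3: 9, day 4: 0, day 5: 0.
Peak is 14.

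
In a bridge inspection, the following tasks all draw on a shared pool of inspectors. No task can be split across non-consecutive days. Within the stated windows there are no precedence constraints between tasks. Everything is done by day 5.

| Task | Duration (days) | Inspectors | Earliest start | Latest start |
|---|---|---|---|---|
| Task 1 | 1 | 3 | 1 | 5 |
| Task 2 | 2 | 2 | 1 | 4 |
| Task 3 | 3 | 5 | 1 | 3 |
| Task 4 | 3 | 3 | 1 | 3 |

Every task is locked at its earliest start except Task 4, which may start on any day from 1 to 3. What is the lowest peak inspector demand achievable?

Task 4@1: d1:13  d2:10  d3:8  d4:0  d5:0 → peak 13
Task 4@2: d1:10  d2:10  d3:8  d4:3  d5:0 → peak 10
Task 4@3: d1:10  d2:7  d3:8  d4:3  d5:3 → peak 10
Best is Task 4@2, peak 10.

10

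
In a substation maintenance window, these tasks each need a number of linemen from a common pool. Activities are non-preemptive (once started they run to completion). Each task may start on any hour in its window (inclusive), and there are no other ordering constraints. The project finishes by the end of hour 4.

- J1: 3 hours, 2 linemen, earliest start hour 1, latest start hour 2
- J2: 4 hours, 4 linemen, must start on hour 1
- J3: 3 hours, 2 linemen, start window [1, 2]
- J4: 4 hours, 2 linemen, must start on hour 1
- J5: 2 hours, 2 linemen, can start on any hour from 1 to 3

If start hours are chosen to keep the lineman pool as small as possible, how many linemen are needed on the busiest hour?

12

Schedule J1@1, J2@1, J3@1, J4@1, J5@1: h1:12  h2:12  h3:10  h4:6 — peak 12.
No arrangement of the 12 feasible schedules does better.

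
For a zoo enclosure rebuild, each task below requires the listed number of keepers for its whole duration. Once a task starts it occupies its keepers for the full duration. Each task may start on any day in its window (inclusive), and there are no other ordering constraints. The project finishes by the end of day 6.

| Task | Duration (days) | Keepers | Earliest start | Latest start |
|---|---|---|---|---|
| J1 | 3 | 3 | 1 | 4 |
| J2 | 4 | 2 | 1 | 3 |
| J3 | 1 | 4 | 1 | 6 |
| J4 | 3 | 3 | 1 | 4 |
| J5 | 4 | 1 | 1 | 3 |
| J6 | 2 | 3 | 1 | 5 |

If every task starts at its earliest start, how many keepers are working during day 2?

At early start, day 2 has: J1, J2, J4, J5, J6.
Demand: 3 + 2 + 3 + 1 + 3 = 12.

12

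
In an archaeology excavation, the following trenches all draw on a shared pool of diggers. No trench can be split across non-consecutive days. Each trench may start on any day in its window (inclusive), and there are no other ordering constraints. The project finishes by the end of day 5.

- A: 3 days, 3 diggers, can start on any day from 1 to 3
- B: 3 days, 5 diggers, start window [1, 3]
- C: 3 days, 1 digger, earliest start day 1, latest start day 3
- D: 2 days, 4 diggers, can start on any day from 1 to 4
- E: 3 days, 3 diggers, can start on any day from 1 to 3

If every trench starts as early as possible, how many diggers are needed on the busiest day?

16

Early-start schedule: A@1, B@1, C@1, D@1, E@1.
Load per day: day 1: 16, day 2: 16, day 3: 12, day 4: 0, day 5: 0.
Peak is 16.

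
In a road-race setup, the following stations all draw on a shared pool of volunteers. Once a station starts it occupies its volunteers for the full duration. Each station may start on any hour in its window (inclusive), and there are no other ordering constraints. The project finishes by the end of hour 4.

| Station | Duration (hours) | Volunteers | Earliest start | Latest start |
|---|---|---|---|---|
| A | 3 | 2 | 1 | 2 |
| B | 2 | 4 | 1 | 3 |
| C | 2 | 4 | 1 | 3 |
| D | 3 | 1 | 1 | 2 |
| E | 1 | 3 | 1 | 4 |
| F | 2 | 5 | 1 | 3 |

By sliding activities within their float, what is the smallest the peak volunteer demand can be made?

Early-start (A@1, B@1, C@1, D@1, E@1, F@1) gives peak 19: h1:19  h2:16  h3:3  h4:0.
Shift E→3, F→3.
Schedule A@1, B@1, C@1, D@1, E@3, F@3: h1:11  h2:11  h3:11  h4:5 — peak 11.

11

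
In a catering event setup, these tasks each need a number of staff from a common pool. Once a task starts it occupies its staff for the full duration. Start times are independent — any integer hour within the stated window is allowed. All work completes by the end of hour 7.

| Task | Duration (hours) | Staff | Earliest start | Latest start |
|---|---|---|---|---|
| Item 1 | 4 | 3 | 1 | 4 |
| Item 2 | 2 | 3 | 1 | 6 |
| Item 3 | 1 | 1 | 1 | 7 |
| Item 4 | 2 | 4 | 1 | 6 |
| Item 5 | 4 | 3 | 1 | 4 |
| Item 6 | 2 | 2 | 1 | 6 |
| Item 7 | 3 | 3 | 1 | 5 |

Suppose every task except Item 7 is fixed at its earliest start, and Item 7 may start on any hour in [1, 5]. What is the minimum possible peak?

Item 7@1: h1:19  h2:18  h3:9  h4:6  h5:0  h6:0  h7:0 → peak 19
Item 7@2: h1:16  h2:18  h3:9  h4:9  h5:0  h6:0  h7:0 → peak 18
Item 7@3: h1:16  h2:15  h3:9  h4:9  h5:3  h6:0  h7:0 → peak 16
Item 7@4: h1:16  h2:15  h3:6  h4:9  h5:3  h6:3  h7:0 → peak 16
Item 7@5: h1:16  h2:15  h3:6  h4:6  h5:3  h6:3  h7:3 → peak 16
Best is Item 7@3, peak 16.

16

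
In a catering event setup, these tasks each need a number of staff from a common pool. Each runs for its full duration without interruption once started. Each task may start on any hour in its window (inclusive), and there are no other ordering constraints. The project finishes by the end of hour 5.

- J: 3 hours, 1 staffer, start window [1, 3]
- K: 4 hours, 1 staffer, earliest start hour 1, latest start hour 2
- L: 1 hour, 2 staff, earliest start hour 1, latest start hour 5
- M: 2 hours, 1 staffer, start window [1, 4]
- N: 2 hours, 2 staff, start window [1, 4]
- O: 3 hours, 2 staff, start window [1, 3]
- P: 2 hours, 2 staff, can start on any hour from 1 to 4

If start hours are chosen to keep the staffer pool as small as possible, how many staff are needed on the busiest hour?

5

Early-start (J@1, K@1, L@1, M@1, N@1, O@1, P@1) gives peak 11: h1:11  h2:9  h3:4  h4:1  h5:0.
Shift K→2, M→2, O→3, P→4.
Schedule J@1, K@2, L@1, M@2, N@1, O@3, P@4: h1:5  h2:5  h3:5  h4:5  h5:5 — peak 5.
Total staffer-hours = 25 over 5 hours ⇒ peak ≥ ⌈25/5⌉ = 5, so 5 is optimal.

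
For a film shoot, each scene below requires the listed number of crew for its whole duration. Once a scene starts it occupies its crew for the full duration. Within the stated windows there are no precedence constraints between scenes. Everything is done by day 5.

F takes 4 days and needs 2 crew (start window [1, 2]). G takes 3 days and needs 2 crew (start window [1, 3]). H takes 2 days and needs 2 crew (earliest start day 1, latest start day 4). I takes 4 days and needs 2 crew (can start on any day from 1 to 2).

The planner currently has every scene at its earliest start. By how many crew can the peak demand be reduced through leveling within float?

2

Early-start peak: d1:8  d2:8  d3:6  d4:4  d5:0 ⇒ 8.
Leveled (F@1, G@1, H@4, I@1): d1:6  d2:6  d3:6  d4:6  d5:2 ⇒ 6.
Reduction 8 − 6 = 2.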